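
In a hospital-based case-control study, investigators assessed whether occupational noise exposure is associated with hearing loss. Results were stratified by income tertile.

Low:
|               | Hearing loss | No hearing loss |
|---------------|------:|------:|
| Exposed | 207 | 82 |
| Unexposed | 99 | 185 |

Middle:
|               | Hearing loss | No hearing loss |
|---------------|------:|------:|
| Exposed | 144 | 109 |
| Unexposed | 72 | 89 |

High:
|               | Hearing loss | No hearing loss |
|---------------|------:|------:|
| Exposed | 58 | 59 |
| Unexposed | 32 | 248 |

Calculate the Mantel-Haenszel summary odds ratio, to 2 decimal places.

OR_MH = Σ(aᵢdᵢ/nᵢ) / Σ(bᵢcᵢ/nᵢ), where nᵢ is the stratum total.
Stratum 1 (Low): n = 573; a·d/n = 207·185/573 = 66.8325; b·c/n = 82·99/573 = 14.1675
Stratum 2 (Middle): n = 414; a·d/n = 144·89/414 = 30.9565; b·c/n = 109·72/414 = 18.9565
Stratum 3 (High): n = 397; a·d/n = 58·248/397 = 36.2317; b·c/n = 59·32/397 = 4.7557
OR_MH = (66.8325 + 30.9565 + 36.2317) / (14.1675 + 18.9565 + 4.7557) = 134.0207 / 37.8797 = 3.53806

3.54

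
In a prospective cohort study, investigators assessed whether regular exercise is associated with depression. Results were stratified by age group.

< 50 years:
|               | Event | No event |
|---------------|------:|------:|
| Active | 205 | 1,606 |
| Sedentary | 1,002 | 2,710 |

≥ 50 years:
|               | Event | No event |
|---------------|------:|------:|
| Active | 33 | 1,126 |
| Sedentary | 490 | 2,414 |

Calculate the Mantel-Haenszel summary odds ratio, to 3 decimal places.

0.281

OR_MH = Σ(aᵢdᵢ/nᵢ) / Σ(bᵢcᵢ/nᵢ), where nᵢ is the stratum total.
Stratum 1 (< 50 years): n = 5523; a·d/n = 205·2710/5523 = 100.5884; b·c/n = 1606·1002/5523 = 291.3656
Stratum 2 (≥ 50 years): n = 4063; a·d/n = 33·2414/4063 = 19.6067; b·c/n = 1126·490/4063 = 135.7962
OR_MH = (100.5884 + 19.6067) / (291.3656 + 135.7962) = 120.1951 / 427.1618 = 0.28138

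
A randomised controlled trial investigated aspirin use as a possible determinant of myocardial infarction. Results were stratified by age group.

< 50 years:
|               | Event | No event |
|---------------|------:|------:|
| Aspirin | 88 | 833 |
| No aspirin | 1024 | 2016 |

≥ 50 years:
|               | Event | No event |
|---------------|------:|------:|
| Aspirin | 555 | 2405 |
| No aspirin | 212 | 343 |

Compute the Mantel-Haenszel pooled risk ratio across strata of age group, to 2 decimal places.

RR_MH = Σ(aᵢ·n₀ᵢ/nᵢ) / Σ(cᵢ·n₁ᵢ/nᵢ), with n₁ᵢ = aᵢ+bᵢ (exposed), n₀ᵢ = cᵢ+dᵢ (unexposed), nᵢ = n₁ᵢ+n₀ᵢ.
Stratum 1 (< 50 years): n₁ = 921, n₀ = 3040, n = 3961; a·n₀/n = 88·3040/3961 = 67.5385; c·n₁/n = 1024·921/3961 = 238.0975
Stratum 2 (≥ 50 years): n₁ = 2960, n₀ = 555, n = 3515; a·n₀/n = 555·555/3515 = 87.6316; c·n₁/n = 212·2960/3515 = 178.5263
RR_MH = (67.5385 + 87.6316) / (238.0975 + 178.5263) = 155.1701 / 416.6238 = 0.37245

0.37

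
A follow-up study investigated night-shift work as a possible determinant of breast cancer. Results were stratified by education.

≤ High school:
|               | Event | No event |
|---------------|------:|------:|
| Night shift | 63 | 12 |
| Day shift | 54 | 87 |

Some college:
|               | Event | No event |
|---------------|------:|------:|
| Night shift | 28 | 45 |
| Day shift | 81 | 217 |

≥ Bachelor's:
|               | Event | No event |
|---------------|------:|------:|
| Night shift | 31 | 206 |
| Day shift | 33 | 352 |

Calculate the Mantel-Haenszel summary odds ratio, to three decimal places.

2.496

OR_MH = Σ(aᵢdᵢ/nᵢ) / Σ(bᵢcᵢ/nᵢ), where nᵢ is the stratum total.
Stratum 1 (≤ High school): n = 216; a·d/n = 63·87/216 = 25.3750; b·c/n = 12·54/216 = 3.0000
Stratum 2 (Some college): n = 371; a·d/n = 28·217/371 = 16.3774; b·c/n = 45·81/371 = 9.8248
Stratum 3 (≥ Bachelor's): n = 622; a·d/n = 31·352/622 = 17.5434; b·c/n = 206·33/622 = 10.9293
OR_MH = (25.3750 + 16.3774 + 17.5434) / (3.0000 + 9.8248 + 10.9293) = 59.2958 / 23.7541 = 2.49624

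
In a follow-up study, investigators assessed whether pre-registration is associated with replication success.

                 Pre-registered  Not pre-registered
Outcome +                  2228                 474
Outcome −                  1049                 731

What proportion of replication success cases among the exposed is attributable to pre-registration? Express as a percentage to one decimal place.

42.1

Reading the table with exposure as columns: a = 2228 (Pre-registered, case), b = 1049 (Pre-registered, non-case), c = 474 (Not pre-registered, case), d = 731.
Risk in exposed = 2228/3277 = 0.67989; risk in unexposed = 474/1205 = 0.39336.
RR = 0.67989/0.39336 = 1.72841
AR% = (RR − 1)/RR × 100 = (1.72841 − 1)/1.72841 × 100 = 42.1434%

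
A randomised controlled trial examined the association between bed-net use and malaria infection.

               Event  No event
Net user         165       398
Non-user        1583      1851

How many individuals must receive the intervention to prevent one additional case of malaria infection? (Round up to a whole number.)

6

Risk in treated group = 165/563 = 0.29307; risk in control = 1583/3434 = 0.46098.
Absolute risk reduction = 0.46098 − 0.29307 = 0.16791
NNT = 1 / ARR = 1 / 0.16791 = 5.956 → round up → 6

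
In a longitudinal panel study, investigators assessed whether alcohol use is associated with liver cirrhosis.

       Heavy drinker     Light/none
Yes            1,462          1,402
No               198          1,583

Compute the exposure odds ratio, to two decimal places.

8.34

Reading the table with exposure as columns: a = 1462 (Heavy drinker, case), b = 198 (Heavy drinker, non-case), c = 1402 (Light/none, case), d = 1583.
OR = (a·d)/(b·c) = (1462 × 1583) / (198 × 1402) = 2314346 / 277596 = 8.33710
The odds of liver cirrhosis are about 8.34 times as high in the heavy drinker group.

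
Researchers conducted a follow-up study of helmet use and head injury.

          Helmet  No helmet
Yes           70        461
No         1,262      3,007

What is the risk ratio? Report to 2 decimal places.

0.40

Reading the table with exposure as columns: a = 70 (Helmet, case), b = 1262 (Helmet, non-case), c = 461 (No helmet, case), d = 3007.
Risk in exposed = 70/1332 = 0.05255; risk in unexposed = 461/3468 = 0.13293.
RR = 0.05255 / 0.13293 = 0.39534
The risk is 60% lower among the exposed than among the unexposed.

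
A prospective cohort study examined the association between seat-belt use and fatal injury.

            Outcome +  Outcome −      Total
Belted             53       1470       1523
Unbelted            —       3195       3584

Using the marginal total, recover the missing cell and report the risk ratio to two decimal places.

0.32

The missing cell is in the unexposed row: 3584 − 3195 = 389.
So a = 53, b = 1470, c = 389, d = 3195.
RR = [a/(a+b)] / [c/(c+d)] = (53/1523) / (389/3584) = 0.03480/0.10854 = 0.32062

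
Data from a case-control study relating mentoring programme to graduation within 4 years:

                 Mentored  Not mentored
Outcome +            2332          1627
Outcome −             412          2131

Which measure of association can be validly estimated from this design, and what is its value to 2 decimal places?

7.41

Reading the table with exposure as columns: a = 2332 (Mentored, case), b = 412 (Mentored, non-case), c = 1627 (Not mentored, case), d = 2131.
This is a case-control study: participants were sampled on outcome status, so risks in the source population cannot be estimated directly — relative risk is not valid here. The odds ratio is the appropriate measure.
OR = (a·d)/(b·c) = (2332 × 2131) / (412 × 1627) = 4969492 / 670324 = 7.41357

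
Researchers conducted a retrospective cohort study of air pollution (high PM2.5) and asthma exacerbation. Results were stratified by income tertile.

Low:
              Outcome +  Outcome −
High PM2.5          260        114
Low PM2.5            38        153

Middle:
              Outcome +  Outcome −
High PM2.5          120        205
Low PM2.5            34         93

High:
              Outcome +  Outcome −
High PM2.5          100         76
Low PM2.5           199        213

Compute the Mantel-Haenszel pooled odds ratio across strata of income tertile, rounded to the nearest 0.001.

2.691

OR_MH = Σ(aᵢdᵢ/nᵢ) / Σ(bᵢcᵢ/nᵢ), where nᵢ is the stratum total.
Stratum 1 (Low): n = 565; a·d/n = 260·153/565 = 70.4071; b·c/n = 114·38/565 = 7.6673
Stratum 2 (Middle): n = 452; a·d/n = 120·93/452 = 24.6903; b·c/n = 205·34/452 = 15.4204
Stratum 3 (High): n = 588; a·d/n = 100·213/588 = 36.2245; b·c/n = 76·199/588 = 25.7211
OR_MH = (70.4071 + 24.6903 + 36.2245) / (7.6673 + 15.4204 + 25.7211) = 131.3218 / 48.8087 = 2.69054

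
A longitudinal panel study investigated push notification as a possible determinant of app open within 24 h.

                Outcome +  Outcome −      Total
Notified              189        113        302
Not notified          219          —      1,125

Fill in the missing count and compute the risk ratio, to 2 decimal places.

3.21

The missing cell is in the unexposed row: 1125 − 219 = 906.
So a = 189, b = 113, c = 219, d = 906.
RR = [a/(a+b)] / [c/(c+d)] = (189/302) / (219/1125) = 0.62583/0.19467 = 3.21487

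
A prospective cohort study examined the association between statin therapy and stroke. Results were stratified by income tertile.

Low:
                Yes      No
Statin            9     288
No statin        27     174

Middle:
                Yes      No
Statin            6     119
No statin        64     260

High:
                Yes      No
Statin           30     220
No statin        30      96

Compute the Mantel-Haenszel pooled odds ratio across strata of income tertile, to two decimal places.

OR_MH = Σ(aᵢdᵢ/nᵢ) / Σ(bᵢcᵢ/nᵢ), where nᵢ is the stratum total.
Stratum 1 (Low): n = 498; a·d/n = 9·174/498 = 3.1446; b·c/n = 288·27/498 = 15.6145
Stratum 2 (Middle): n = 449; a·d/n = 6·260/449 = 3.4744; b·c/n = 119·64/449 = 16.9621
Stratum 3 (High): n = 376; a·d/n = 30·96/376 = 7.6596; b·c/n = 220·30/376 = 17.5532
OR_MH = (3.1446 + 3.4744 + 7.6596) / (15.6145 + 16.9621 + 17.5532) = 14.2785 / 50.1298 = 0.28483

0.28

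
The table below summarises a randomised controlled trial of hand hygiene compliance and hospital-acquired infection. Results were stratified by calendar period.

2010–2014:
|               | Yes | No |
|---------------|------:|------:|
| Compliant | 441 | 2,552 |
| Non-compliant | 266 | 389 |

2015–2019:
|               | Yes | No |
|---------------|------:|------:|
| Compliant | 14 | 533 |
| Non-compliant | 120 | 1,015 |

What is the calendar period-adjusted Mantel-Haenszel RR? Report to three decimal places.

0.345

RR_MH = Σ(aᵢ·n₀ᵢ/nᵢ) / Σ(cᵢ·n₁ᵢ/nᵢ), with n₁ᵢ = aᵢ+bᵢ (exposed), n₀ᵢ = cᵢ+dᵢ (unexposed), nᵢ = n₁ᵢ+n₀ᵢ.
Stratum 1 (2010–2014): n₁ = 2993, n₀ = 655, n = 3648; a·n₀/n = 441·655/3648 = 79.1817; c·n₁/n = 266·2993/3648 = 218.2396
Stratum 2 (2015–2019): n₁ = 547, n₀ = 1135, n = 1682; a·n₀/n = 14·1135/1682 = 9.4471; c·n₁/n = 120·547/1682 = 39.0250
RR_MH = (79.1817 + 9.4471) / (218.2396 + 39.0250) = 88.6288 / 257.2646 = 0.34450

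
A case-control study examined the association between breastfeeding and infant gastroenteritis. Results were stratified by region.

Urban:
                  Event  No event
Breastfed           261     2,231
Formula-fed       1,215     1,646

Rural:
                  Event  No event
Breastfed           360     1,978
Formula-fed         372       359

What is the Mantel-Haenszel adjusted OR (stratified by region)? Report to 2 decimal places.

0.16

OR_MH = Σ(aᵢdᵢ/nᵢ) / Σ(bᵢcᵢ/nᵢ), where nᵢ is the stratum total.
Stratum 1 (Urban): n = 5353; a·d/n = 261·1646/5353 = 80.2552; b·c/n = 2231·1215/5353 = 506.3824
Stratum 2 (Rural): n = 3069; a·d/n = 360·359/3069 = 42.1114; b·c/n = 1978·372/3069 = 239.7576
OR_MH = (80.2552 + 42.1114) / (506.3824 + 239.7576) = 122.3666 / 746.1400 = 0.16400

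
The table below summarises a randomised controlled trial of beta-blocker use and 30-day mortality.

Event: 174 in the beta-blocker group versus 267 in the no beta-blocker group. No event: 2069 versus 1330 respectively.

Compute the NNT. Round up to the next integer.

Risk in treated group = 174/2243 = 0.07757; risk in control = 267/1597 = 0.16719.
Absolute risk reduction = 0.16719 − 0.07757 = 0.08961
NNT = 1 / ARR = 1 / 0.08961 = 11.159 → round up → 12

12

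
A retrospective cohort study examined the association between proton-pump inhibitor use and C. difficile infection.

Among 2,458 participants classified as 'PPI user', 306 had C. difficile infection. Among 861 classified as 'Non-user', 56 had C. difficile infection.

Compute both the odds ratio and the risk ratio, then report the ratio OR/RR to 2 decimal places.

From the description: a = 306, b = 2152, c = 56, d = 805.
OR = (306·805)/(2152·56) = 246330/120512 = 2.04403
Risk in exposed = 306/2458 = 0.12449; risk in unexposed = 56/861 = 0.06504; RR = 1.91406
OR/RR = 2.04403 / 1.91406 = 1.06790
The outcome is not rare, so the OR lies further from 1 than the RR.

1.07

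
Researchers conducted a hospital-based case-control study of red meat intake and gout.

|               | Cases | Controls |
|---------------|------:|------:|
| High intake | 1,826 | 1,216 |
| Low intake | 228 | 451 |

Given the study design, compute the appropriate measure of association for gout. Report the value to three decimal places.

2.970

Cells: a = 1826, b = 1216, c = 228, d = 451.
This is a hospital-based case-control study: participants were sampled on outcome status, so risks in the source population cannot be estimated directly — relative risk is not valid here. The odds ratio is the appropriate measure.
OR = (a·d)/(b·c) = (1826 × 451) / (1216 × 228) = 823526 / 277248 = 2.97036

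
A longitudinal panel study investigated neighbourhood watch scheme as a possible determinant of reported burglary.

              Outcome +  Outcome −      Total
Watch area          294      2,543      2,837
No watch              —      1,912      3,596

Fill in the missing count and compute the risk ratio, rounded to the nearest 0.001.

The missing cell is in the unexposed row: 3596 − 1912 = 1684.
So a = 294, b = 2543, c = 1684, d = 1912.
RR = [a/(a+b)] / [c/(c+d)] = (294/2837) / (1684/3596) = 0.10363/0.46830 = 0.22129

0.221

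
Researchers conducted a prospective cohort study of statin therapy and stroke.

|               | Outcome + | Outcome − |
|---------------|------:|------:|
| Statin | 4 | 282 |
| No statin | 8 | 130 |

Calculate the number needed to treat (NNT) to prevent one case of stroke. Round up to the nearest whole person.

Risk in treated group = 4/286 = 0.01399; risk in control = 8/138 = 0.05797.
Absolute risk reduction = 0.05797 − 0.01399 = 0.04399
NNT = 1 / ARR = 1 / 0.04399 = 22.735 → round up → 23

23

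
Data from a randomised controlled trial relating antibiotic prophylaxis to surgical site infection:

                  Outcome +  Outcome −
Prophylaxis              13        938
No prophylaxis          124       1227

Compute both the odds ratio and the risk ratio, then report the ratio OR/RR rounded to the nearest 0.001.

Cells: a = 13, b = 938, c = 124, d = 1227.
OR = (13·1227)/(938·124) = 15951/116312 = 0.13714
Risk in exposed = 13/951 = 0.01367; risk in unexposed = 124/1351 = 0.09178; RR = 0.14893
OR/RR = 0.13714 / 0.14893 = 0.92080
The outcome is rare in both groups, so OR ≈ RR (ratio near 1).

0.921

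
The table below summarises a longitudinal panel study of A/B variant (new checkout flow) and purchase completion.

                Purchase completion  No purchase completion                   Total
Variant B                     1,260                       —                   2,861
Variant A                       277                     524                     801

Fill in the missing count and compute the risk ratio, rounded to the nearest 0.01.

1.27

The missing cell is in the exposed row: 2861 − 1260 = 1601.
So a = 1260, b = 1601, c = 277, d = 524.
RR = [a/(a+b)] / [c/(c+d)] = (1260/2861) / (277/801) = 0.44041/0.34582 = 1.27352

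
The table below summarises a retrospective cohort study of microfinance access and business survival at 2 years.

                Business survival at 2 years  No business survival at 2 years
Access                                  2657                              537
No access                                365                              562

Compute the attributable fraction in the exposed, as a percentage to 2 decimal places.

Cells: a = 2657, b = 537, c = 365, d = 562.
Risk in exposed = 2657/3194 = 0.83187; risk in unexposed = 365/927 = 0.39374.
RR = 0.83187/0.39374 = 2.11273
AR% = (RR − 1)/RR × 100 = (2.11273 − 1)/2.11273 × 100 = 52.6678%

52.67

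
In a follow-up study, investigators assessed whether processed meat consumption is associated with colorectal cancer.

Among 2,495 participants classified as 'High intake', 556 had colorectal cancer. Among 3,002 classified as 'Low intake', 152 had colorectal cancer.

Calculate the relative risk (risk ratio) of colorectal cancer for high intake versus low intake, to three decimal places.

4.401

From the description: a = 556, b = 1939, c = 152, d = 2850.
Risk in exposed = 556/2495 = 0.22285; risk in unexposed = 152/3002 = 0.05063.
RR = 0.22285 / 0.05063 = 4.40120
The risk among the exposed is 4.40 times that among the unexposed.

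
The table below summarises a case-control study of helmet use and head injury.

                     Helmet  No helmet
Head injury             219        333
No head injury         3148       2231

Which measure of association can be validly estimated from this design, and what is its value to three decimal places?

Reading the table with exposure as columns: a = 219 (Helmet, case), b = 3148 (Helmet, non-case), c = 333 (No helmet, case), d = 2231.
This is a case-control study: participants were sampled on outcome status, so risks in the source population cannot be estimated directly — relative risk is not valid here. The odds ratio is the appropriate measure.
OR = (a·d)/(b·c) = (219 × 2231) / (3148 × 333) = 488589 / 1048284 = 0.46608

0.466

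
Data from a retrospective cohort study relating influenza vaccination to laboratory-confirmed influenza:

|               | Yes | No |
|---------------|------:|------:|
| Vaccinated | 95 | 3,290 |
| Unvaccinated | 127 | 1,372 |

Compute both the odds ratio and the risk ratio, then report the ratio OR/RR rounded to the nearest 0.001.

0.942

Cells: a = 95, b = 3290, c = 127, d = 1372.
OR = (95·1372)/(3290·127) = 130340/417830 = 0.31195
Risk in exposed = 95/3385 = 0.02806; risk in unexposed = 127/1499 = 0.08472; RR = 0.33126
OR/RR = 0.31195 / 0.33126 = 0.94171
The outcome is rare in both groups, so OR ≈ RR (ratio near 1).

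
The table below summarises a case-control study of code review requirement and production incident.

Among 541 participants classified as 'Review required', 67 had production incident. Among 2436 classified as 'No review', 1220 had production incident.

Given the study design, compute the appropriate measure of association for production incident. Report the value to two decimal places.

0.14

From the description: a = 67, b = 474, c = 1220, d = 1216.
This is a case-control study: participants were sampled on outcome status, so risks in the source population cannot be estimated directly — relative risk is not valid here. The odds ratio is the appropriate measure.
OR = (a·d)/(b·c) = (67 × 1216) / (474 × 1220) = 81472 / 578280 = 0.14089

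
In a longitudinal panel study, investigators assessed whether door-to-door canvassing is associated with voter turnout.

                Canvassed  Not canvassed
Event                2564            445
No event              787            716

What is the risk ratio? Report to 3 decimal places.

1.996

Reading the table with exposure as columns: a = 2564 (Canvassed, case), b = 787 (Canvassed, non-case), c = 445 (Not canvassed, case), d = 716.
Risk in exposed = 2564/3351 = 0.76514; risk in unexposed = 445/1161 = 0.38329.
RR = 0.76514 / 0.38329 = 1.99625
The risk among the exposed is 2.00 times that among the unexposed.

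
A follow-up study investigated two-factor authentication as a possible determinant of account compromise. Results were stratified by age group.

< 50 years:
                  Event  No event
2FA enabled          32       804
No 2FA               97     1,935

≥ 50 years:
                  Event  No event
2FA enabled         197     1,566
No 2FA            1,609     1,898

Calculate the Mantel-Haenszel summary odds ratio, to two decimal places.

0.18

OR_MH = Σ(aᵢdᵢ/nᵢ) / Σ(bᵢcᵢ/nᵢ), where nᵢ is the stratum total.
Stratum 1 (< 50 years): n = 2868; a·d/n = 32·1935/2868 = 21.5900; b·c/n = 804·97/2868 = 27.1925
Stratum 2 (≥ 50 years): n = 5270; a·d/n = 197·1898/5270 = 70.9499; b·c/n = 1566·1609/5270 = 478.1203
OR_MH = (21.5900 + 70.9499) / (27.1925 + 478.1203) = 92.5399 / 505.3128 = 0.18313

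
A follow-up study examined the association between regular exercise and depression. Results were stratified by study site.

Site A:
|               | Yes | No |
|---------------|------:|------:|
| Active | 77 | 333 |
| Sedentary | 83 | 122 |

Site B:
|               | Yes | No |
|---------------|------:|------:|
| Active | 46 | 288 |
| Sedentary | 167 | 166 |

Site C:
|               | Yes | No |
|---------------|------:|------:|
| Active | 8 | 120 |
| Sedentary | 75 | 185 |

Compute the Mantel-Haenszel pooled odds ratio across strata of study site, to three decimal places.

0.218

OR_MH = Σ(aᵢdᵢ/nᵢ) / Σ(bᵢcᵢ/nᵢ), where nᵢ is the stratum total.
Stratum 1 (Site A): n = 615; a·d/n = 77·122/615 = 15.2748; b·c/n = 333·83/615 = 44.9415
Stratum 2 (Site B): n = 667; a·d/n = 46·166/667 = 11.4483; b·c/n = 288·167/667 = 72.1079
Stratum 3 (Site C): n = 388; a·d/n = 8·185/388 = 3.8144; b·c/n = 120·75/388 = 23.1959
OR_MH = (15.2748 + 11.4483 + 3.8144) / (44.9415 + 72.1079 + 23.1959) = 30.5375 / 140.2453 = 0.21774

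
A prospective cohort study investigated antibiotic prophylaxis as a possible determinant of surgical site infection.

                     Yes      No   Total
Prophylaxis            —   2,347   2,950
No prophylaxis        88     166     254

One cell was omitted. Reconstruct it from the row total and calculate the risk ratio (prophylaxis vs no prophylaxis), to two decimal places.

The missing cell is in the exposed row: 2950 − 2347 = 603.
So a = 603, b = 2347, c = 88, d = 166.
RR = [a/(a+b)] / [c/(c+d)] = (603/2950) / (88/254) = 0.20441/0.34646 = 0.58999

0.59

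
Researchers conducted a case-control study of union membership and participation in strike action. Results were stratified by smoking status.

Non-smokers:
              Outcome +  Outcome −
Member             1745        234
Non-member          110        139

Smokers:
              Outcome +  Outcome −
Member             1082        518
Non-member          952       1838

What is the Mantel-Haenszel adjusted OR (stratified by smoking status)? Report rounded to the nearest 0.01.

4.54

OR_MH = Σ(aᵢdᵢ/nᵢ) / Σ(bᵢcᵢ/nᵢ), where nᵢ is the stratum total.
Stratum 1 (Non-smokers): n = 2228; a·d/n = 1745·139/2228 = 108.8667; b·c/n = 234·110/2228 = 11.5530
Stratum 2 (Smokers): n = 4390; a·d/n = 1082·1838/4390 = 453.0105; b·c/n = 518·952/4390 = 112.3317
OR_MH = (108.8667 + 453.0105) / (11.5530 + 112.3317) = 561.8772 / 123.8846 = 4.53549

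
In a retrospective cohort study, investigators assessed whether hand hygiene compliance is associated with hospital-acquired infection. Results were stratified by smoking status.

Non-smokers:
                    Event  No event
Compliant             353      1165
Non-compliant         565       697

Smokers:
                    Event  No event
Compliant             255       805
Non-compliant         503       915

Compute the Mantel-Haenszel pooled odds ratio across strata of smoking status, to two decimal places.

0.46

OR_MH = Σ(aᵢdᵢ/nᵢ) / Σ(bᵢcᵢ/nᵢ), where nᵢ is the stratum total.
Stratum 1 (Non-smokers): n = 2780; a·d/n = 353·697/2780 = 88.5040; b·c/n = 1165·565/2780 = 236.7716
Stratum 2 (Smokers): n = 2478; a·d/n = 255·915/2478 = 94.1586; b·c/n = 805·503/2478 = 163.4040
OR_MH = (88.5040 + 94.1586) / (236.7716 + 163.4040) = 182.6626 / 400.1755 = 0.45646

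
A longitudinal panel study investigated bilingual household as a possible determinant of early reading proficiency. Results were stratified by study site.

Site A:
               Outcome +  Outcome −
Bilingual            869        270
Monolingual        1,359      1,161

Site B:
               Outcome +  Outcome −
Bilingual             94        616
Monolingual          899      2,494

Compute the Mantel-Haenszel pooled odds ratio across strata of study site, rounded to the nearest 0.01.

1.41

OR_MH = Σ(aᵢdᵢ/nᵢ) / Σ(bᵢcᵢ/nᵢ), where nᵢ is the stratum total.
Stratum 1 (Site A): n = 3659; a·d/n = 869·1161/3659 = 275.7335; b·c/n = 270·1359/3659 = 100.2815
Stratum 2 (Site B): n = 4103; a·d/n = 94·2494/4103 = 57.1377; b·c/n = 616·899/4103 = 134.9705
OR_MH = (275.7335 + 57.1377) / (100.2815 + 134.9705) = 332.8712 / 235.2520 = 1.41496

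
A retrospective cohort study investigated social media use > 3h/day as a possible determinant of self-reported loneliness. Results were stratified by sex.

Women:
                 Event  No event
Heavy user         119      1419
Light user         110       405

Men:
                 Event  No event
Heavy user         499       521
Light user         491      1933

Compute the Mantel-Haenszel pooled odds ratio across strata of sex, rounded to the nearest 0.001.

2.020

OR_MH = Σ(aᵢdᵢ/nᵢ) / Σ(bᵢcᵢ/nᵢ), where nᵢ is the stratum total.
Stratum 1 (Women): n = 2053; a·d/n = 119·405/2053 = 23.4754; b·c/n = 1419·110/2053 = 76.0302
Stratum 2 (Men): n = 3444; a·d/n = 499·1933/3444 = 280.0717; b·c/n = 521·491/3444 = 74.2773
OR_MH = (23.4754 + 280.0717) / (76.0302 + 74.2773) = 303.5471 / 150.3075 = 2.01951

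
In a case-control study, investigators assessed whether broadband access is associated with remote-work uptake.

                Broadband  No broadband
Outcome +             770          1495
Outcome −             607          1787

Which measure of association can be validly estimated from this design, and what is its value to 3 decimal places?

1.516

Reading the table with exposure as columns: a = 770 (Broadband, case), b = 607 (Broadband, non-case), c = 1495 (No broadband, case), d = 1787.
This is a case-control study: participants were sampled on outcome status, so risks in the source population cannot be estimated directly — relative risk is not valid here. The odds ratio is the appropriate measure.
OR = (a·d)/(b·c) = (770 × 1787) / (607 × 1495) = 1375990 / 907465 = 1.51630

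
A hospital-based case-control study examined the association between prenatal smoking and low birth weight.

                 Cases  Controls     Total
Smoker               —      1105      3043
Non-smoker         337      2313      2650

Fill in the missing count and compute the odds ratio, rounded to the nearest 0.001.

12.038

The missing cell is in the exposed row: 3043 − 1105 = 1938.
So a = 1938, b = 1105, c = 337, d = 2313.
OR = (a·d)/(b·c) = (1938 × 2313) / (1105 × 337) = 4482594 / 372385 = 12.03753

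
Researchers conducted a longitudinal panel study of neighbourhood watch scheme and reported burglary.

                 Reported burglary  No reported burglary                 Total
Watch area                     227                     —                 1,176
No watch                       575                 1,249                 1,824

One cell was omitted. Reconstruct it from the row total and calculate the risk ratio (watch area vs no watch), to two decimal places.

The missing cell is in the exposed row: 1176 − 227 = 949.
So a = 227, b = 949, c = 575, d = 1249.
RR = [a/(a+b)] / [c/(c+d)] = (227/1176) / (575/1824) = 0.19303/0.31524 = 0.61232

0.61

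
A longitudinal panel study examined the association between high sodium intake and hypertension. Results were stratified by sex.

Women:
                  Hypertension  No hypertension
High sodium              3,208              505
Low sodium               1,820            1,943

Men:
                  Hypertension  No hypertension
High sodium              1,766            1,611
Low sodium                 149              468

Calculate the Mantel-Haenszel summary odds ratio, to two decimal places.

5.69

OR_MH = Σ(aᵢdᵢ/nᵢ) / Σ(bᵢcᵢ/nᵢ), where nᵢ is the stratum total.
Stratum 1 (Women): n = 7476; a·d/n = 3208·1943/7476 = 833.7539; b·c/n = 505·1820/7476 = 122.9401
Stratum 2 (Men): n = 3994; a·d/n = 1766·468/3994 = 206.9324; b·c/n = 1611·149/3994 = 60.0999
OR_MH = (833.7539 + 206.9324) / (122.9401 + 60.0999) = 1040.6863 / 183.0400 = 5.68557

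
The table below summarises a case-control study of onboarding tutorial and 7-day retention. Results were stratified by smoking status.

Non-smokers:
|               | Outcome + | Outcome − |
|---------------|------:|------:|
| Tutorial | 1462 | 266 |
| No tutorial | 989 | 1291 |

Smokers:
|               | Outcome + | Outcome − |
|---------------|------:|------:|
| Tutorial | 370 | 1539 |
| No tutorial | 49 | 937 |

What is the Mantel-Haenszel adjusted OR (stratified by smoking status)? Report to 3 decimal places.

6.442

OR_MH = Σ(aᵢdᵢ/nᵢ) / Σ(bᵢcᵢ/nᵢ), where nᵢ is the stratum total.
Stratum 1 (Non-smokers): n = 4008; a·d/n = 1462·1291/4008 = 470.9187; b·c/n = 266·989/4008 = 65.6372
Stratum 2 (Smokers): n = 2895; a·d/n = 370·937/2895 = 119.7547; b·c/n = 1539·49/2895 = 26.0487
OR_MH = (470.9187 + 119.7547) / (65.6372 + 26.0487) = 590.6734 / 91.6859 = 6.44236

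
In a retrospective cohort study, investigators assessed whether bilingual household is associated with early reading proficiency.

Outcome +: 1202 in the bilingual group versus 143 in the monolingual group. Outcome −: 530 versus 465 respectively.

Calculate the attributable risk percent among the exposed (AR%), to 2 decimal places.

66.11

From the description: a = 1202, b = 530, c = 143, d = 465.
Risk in exposed = 1202/1732 = 0.69400; risk in unexposed = 143/608 = 0.23520.
RR = 0.69400/0.23520 = 2.95069
AR% = (RR − 1)/RR × 100 = (2.95069 − 1)/2.95069 × 100 = 66.1097%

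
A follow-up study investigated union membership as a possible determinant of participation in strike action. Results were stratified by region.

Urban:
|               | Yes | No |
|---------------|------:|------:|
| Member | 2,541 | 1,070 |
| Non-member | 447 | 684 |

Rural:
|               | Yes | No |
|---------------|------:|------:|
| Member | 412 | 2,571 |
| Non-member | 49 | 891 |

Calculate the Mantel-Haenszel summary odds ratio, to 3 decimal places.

OR_MH = Σ(aᵢdᵢ/nᵢ) / Σ(bᵢcᵢ/nᵢ), where nᵢ is the stratum total.
Stratum 1 (Urban): n = 4742; a·d/n = 2541·684/4742 = 366.5213; b·c/n = 1070·447/4742 = 100.8625
Stratum 2 (Rural): n = 3923; a·d/n = 412·891/3923 = 93.5743; b·c/n = 2571·49/3923 = 32.1129
OR_MH = (366.5213 + 93.5743) / (100.8625 + 32.1129) = 460.0956 / 132.9754 = 3.46000

3.460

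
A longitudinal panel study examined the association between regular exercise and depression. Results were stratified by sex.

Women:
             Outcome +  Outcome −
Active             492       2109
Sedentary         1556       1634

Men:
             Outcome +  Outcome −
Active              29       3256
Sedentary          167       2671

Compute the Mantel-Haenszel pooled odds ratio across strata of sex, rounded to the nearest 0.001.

0.231

OR_MH = Σ(aᵢdᵢ/nᵢ) / Σ(bᵢcᵢ/nᵢ), where nᵢ is the stratum total.
Stratum 1 (Women): n = 5791; a·d/n = 492·1634/5791 = 138.8237; b·c/n = 2109·1556/5791 = 566.6731
Stratum 2 (Men): n = 6123; a·d/n = 29·2671/6123 = 12.6505; b·c/n = 3256·167/6123 = 88.8048
OR_MH = (138.8237 + 12.6505) / (566.6731 + 88.8048) = 151.4742 / 655.4779 = 0.23109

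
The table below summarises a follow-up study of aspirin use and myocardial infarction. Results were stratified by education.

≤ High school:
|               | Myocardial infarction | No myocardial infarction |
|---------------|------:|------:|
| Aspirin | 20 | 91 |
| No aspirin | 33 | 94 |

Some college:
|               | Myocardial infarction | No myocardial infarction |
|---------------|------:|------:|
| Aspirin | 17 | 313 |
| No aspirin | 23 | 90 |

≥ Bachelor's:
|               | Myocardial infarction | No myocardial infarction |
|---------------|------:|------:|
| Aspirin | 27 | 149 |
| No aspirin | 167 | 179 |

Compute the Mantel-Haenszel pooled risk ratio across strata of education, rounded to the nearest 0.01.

0.37

RR_MH = Σ(aᵢ·n₀ᵢ/nᵢ) / Σ(cᵢ·n₁ᵢ/nᵢ), with n₁ᵢ = aᵢ+bᵢ (exposed), n₀ᵢ = cᵢ+dᵢ (unexposed), nᵢ = n₁ᵢ+n₀ᵢ.
Stratum 1 (≤ High school): n₁ = 111, n₀ = 127, n = 238; a·n₀/n = 20·127/238 = 10.6723; c·n₁/n = 33·111/238 = 15.3908
Stratum 2 (Some college): n₁ = 330, n₀ = 113, n = 443; a·n₀/n = 17·113/443 = 4.3363; c·n₁/n = 23·330/443 = 17.1332
Stratum 3 (≥ Bachelor's): n₁ = 176, n₀ = 346, n = 522; a·n₀/n = 27·346/522 = 17.8966; c·n₁/n = 167·176/522 = 56.3065
RR_MH = (10.6723 + 4.3363 + 17.8966) / (15.3908 + 17.1332 + 56.3065) = 32.9052 / 88.8305 = 0.37043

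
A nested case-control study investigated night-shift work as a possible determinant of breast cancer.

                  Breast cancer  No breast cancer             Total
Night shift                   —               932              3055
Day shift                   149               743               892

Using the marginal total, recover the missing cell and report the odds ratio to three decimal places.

11.359

The missing cell is in the exposed row: 3055 − 932 = 2123.
So a = 2123, b = 932, c = 149, d = 743.
OR = (a·d)/(b·c) = (2123 × 743) / (932 × 149) = 1577389 / 138868 = 11.35891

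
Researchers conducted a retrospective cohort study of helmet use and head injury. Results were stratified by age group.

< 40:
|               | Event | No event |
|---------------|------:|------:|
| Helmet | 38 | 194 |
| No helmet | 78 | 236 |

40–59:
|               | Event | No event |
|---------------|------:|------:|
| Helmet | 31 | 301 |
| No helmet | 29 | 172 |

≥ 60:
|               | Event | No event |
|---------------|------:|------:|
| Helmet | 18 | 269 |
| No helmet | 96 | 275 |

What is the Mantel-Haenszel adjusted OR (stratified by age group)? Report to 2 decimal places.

OR_MH = Σ(aᵢdᵢ/nᵢ) / Σ(bᵢcᵢ/nᵢ), where nᵢ is the stratum total.
Stratum 1 (< 40): n = 546; a·d/n = 38·236/546 = 16.4249; b·c/n = 194·78/546 = 27.7143
Stratum 2 (40–59): n = 533; a·d/n = 31·172/533 = 10.0038; b·c/n = 301·29/533 = 16.3771
Stratum 3 (≥ 60): n = 658; a·d/n = 18·275/658 = 7.5228; b·c/n = 269·96/658 = 39.2462
OR_MH = (16.4249 + 10.0038 + 7.5228) / (27.7143 + 16.3771 + 39.2462) = 33.9515 / 83.3376 = 0.40740

0.41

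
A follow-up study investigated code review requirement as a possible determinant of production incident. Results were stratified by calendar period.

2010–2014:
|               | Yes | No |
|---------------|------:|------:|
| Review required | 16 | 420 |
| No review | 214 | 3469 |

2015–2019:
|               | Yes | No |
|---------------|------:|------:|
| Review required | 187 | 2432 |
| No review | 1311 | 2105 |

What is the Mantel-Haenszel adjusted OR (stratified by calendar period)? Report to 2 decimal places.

0.14

OR_MH = Σ(aᵢdᵢ/nᵢ) / Σ(bᵢcᵢ/nᵢ), where nᵢ is the stratum total.
Stratum 1 (2010–2014): n = 4119; a·d/n = 16·3469/4119 = 13.4751; b·c/n = 420·214/4119 = 21.8208
Stratum 2 (2015–2019): n = 6035; a·d/n = 187·2105/6035 = 65.2254; b·c/n = 2432·1311/6035 = 528.3102
OR_MH = (13.4751 + 65.2254) / (21.8208 + 528.3102) = 78.7005 / 550.1310 = 0.14306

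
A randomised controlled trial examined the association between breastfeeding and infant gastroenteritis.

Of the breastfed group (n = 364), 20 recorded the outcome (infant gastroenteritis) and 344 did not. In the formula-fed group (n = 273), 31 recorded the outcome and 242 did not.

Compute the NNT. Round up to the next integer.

Risk in treated group = 20/364 = 0.05495; risk in control = 31/273 = 0.11355.
Absolute risk reduction = 0.11355 − 0.05495 = 0.05861
NNT = 1 / ARR = 1 / 0.05861 = 17.062 → round up → 18

18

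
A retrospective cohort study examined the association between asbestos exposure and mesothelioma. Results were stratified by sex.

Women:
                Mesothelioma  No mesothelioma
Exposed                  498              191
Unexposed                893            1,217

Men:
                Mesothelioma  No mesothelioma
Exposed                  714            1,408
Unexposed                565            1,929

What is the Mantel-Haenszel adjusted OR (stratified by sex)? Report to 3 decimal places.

2.207

OR_MH = Σ(aᵢdᵢ/nᵢ) / Σ(bᵢcᵢ/nᵢ), where nᵢ is the stratum total.
Stratum 1 (Women): n = 2799; a·d/n = 498·1217/2799 = 216.5295; b·c/n = 191·893/2799 = 60.9371
Stratum 2 (Men): n = 4616; a·d/n = 714·1929/4616 = 298.3765; b·c/n = 1408·565/4616 = 172.3397
OR_MH = (216.5295 + 298.3765) / (60.9371 + 172.3397) = 514.9060 / 233.2768 = 2.20727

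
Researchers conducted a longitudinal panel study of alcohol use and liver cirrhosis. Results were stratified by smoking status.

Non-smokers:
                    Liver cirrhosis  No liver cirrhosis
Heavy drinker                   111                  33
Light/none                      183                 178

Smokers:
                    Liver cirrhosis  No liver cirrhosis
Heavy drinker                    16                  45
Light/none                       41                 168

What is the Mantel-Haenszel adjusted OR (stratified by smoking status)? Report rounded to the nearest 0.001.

OR_MH = Σ(aᵢdᵢ/nᵢ) / Σ(bᵢcᵢ/nᵢ), where nᵢ is the stratum total.
Stratum 1 (Non-smokers): n = 505; a·d/n = 111·178/505 = 39.1248; b·c/n = 33·183/505 = 11.9584
Stratum 2 (Smokers): n = 270; a·d/n = 16·168/270 = 9.9556; b·c/n = 45·41/270 = 6.8333
OR_MH = (39.1248 + 9.9556) / (11.9584 + 6.8333) = 49.0803 / 18.7917 = 2.61180

2.612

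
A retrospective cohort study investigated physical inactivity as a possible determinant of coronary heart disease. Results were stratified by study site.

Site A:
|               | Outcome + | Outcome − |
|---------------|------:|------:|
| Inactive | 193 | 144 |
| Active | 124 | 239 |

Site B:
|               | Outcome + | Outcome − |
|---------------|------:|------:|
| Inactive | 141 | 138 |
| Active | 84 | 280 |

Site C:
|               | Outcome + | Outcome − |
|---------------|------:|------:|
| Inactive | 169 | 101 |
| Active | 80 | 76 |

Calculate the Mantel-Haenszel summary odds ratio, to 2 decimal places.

2.52

OR_MH = Σ(aᵢdᵢ/nᵢ) / Σ(bᵢcᵢ/nᵢ), where nᵢ is the stratum total.
Stratum 1 (Site A): n = 700; a·d/n = 193·239/700 = 65.8957; b·c/n = 144·124/700 = 25.5086
Stratum 2 (Site B): n = 643; a·d/n = 141·280/643 = 61.3997; b·c/n = 138·84/643 = 18.0280
Stratum 3 (Site C): n = 426; a·d/n = 169·76/426 = 30.1502; b·c/n = 101·80/426 = 18.9671
OR_MH = (65.8957 + 61.3997 + 30.1502) / (25.5086 + 18.0280 + 18.9671) = 157.4456 / 62.5037 = 2.51898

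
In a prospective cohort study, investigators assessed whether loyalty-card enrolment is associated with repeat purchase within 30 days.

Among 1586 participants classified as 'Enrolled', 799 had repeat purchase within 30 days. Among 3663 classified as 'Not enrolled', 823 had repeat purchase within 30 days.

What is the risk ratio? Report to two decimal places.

From the description: a = 799, b = 787, c = 823, d = 2840.
Risk in exposed = 799/1586 = 0.50378; risk in unexposed = 823/3663 = 0.22468.
RR = 0.50378 / 0.22468 = 2.24223
The risk among the exposed is 2.24 times that among the unexposed.

2.24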